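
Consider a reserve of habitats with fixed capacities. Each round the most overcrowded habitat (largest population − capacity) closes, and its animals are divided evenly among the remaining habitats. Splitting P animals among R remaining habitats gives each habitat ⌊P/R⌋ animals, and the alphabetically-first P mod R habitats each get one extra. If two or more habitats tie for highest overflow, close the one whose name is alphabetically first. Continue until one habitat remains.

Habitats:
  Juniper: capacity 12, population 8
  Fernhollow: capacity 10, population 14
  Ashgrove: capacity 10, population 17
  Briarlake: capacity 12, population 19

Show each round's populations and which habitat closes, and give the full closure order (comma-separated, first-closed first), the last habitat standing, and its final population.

Closure order: Ashgrove, Briarlake, Fernhollow
Last habitat: Juniper with 58 animals

Round 1: Ashgrove=17 Briarlake=19 Fernhollow=14 Juniper=8 → close Ashgrove (overflow 7)
  17÷3 = 5 each, +1 to first 2
Round 2: Briarlake=25 Fernhollow=20 Juniper=13 → close Briarlake (overflow 13)
  25÷2 = 12 each, +1 to first 1
Round 3: Fernhollow=33 Juniper=25 → close Fernhollow (overflow 23)
  33÷1 = 33 each, +1 to first 0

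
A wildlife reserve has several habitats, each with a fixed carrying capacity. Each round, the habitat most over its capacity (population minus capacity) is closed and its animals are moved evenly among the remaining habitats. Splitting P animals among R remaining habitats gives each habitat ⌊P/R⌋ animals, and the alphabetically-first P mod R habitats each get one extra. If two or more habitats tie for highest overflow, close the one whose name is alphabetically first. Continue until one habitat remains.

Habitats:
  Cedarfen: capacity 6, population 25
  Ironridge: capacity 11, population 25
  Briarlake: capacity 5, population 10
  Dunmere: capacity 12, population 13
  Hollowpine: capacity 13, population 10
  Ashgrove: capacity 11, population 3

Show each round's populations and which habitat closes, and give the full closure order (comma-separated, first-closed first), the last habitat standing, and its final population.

Closure order: Cedarfen, Ironridge, Briarlake, Dunmere, Hollowpine
Last habitat: Ashgrove with 86 animals

Round 1: Ashgrove=3 Briarlake=10 Cedarfen=25 Dunmere=13 Hollowpine=10 Ironridge=25 → close Cedarfen (overflow 19)
  25÷5 = 5 each, +1 to first 0
Round 2: Ashgrove=8 Briarlake=15 Dunmere=18 Hollowpine=15 Ironridge=30 → close Ironridge (overflow 19)
  30÷4 = 7 each, +1 to first 2
Round 3: Ashgrove=16 Briarlake=23 Dunmere=25 Hollowpine=22 → close Briarlake (overflow 18)
  23÷3 = 7 each, +1 to first 2
Round 4: Ashgrove=24 Dunmere=33 Hollowpine=29 → close Dunmere (overflow 21)
  33÷2 = 16 each, +1 to first 1
Round 5: Ashgrove=41 Hollowpine=45 → close Hollowpine (overflow 32)
  45÷1 = 45 each, +1 to first 0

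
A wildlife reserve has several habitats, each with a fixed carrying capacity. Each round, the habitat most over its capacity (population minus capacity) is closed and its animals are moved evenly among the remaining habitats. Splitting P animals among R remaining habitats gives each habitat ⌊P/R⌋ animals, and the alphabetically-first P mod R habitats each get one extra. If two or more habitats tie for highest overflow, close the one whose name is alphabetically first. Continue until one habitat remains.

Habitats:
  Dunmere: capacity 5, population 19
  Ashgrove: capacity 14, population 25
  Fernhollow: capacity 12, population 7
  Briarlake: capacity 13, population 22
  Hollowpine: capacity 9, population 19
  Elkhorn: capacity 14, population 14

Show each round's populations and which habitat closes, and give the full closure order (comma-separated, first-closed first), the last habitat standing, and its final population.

Closure order: Dunmere, Ashgrove, Briarlake, Hollowpine, Elkhorn
Last habitat: Fernhollow with 106 animals

Round 1: Ashgrove=25 Briarlake=22 Dunmere=19 Elkhorn=14 Fernhollow=7 Hollowpine=19 → close Dunmere (overflow 14)
  19÷5 = 3 each, +1 to first 4
Round 2: Ashgrove=29 Briarlake=26 Elkhorn=18 Fernhollow=11 Hollowpine=22 → close Ashgrove (overflow 15)
  29÷4 = 7 each, +1 to first 1
Round 3: Briarlake=34 Elkhorn=25 Fernhollow=18 Hollowpine=29 → close Briarlake (overflow 21)
  34÷3 = 11 each, +1 to first 1
Round 4: Elkhorn=37 Fernhollow=29 Hollowpine=40 → close Hollowpine (overflow 31)
  40÷2 = 20 each, +1 to first 0
Round 5: Elkhorn=57 Fernhollow=49 → close Elkhorn (overflow 43)
  57÷1 = 57 each, +1 to first 0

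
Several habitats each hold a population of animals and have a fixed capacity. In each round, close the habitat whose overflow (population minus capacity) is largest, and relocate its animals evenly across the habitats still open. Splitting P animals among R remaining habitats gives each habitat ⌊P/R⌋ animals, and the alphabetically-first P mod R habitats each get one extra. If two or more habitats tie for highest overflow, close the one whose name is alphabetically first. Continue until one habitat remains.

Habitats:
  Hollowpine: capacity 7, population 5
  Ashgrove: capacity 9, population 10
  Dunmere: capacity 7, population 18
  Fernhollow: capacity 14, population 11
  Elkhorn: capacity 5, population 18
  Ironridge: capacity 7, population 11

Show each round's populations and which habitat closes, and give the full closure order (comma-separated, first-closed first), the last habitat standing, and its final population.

Closure order: Elkhorn, Dunmere, Ironridge, Ashgrove, Fernhollow
Last habitat: Hollowpine with 73 animals

Round 1: Ashgrove=10 Dunmere=18 Elkhorn=18 Fernhollow=11 Hollowpine=5 Ironridge=11 → close Elkhorn (overflow 13)
  18÷5 = 3 each, +1 to first 3
Round 2: Ashgrove=14 Dunmere=22 Fernhollow=15 Hollowpine=8 Ironridge=14 → close Dunmere (overflow 15)
  22÷4 = 5 each, +1 to first 2
Round 3: Ashgrove=20 Fernhollow=21 Hollowpine=13 Ironridge=19 → close Ironridge (overflow 12)
  19÷3 = 6 each, +1 to first 1
Round 4: Ashgrove=27 Fernhollow=27 Hollowpine=19 → close Ashgrove (overflow 18)
  27÷2 = 13 each, +1 to first 1
Round 5: Fernhollow=41 Hollowpine=32 → close Fernhollow (overflow 27)
  41÷1 = 41 each, +1 to first 0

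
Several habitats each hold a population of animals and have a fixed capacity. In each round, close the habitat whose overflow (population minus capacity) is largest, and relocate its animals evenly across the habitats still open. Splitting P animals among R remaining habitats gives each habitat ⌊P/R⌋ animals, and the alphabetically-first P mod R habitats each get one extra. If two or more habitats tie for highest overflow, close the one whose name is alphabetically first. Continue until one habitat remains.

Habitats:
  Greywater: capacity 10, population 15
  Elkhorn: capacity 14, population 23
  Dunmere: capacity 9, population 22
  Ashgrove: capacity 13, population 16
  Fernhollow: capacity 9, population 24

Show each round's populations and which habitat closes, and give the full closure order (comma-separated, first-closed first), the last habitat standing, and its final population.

Closure order: Fernhollow, Dunmere, Elkhorn, Greywater
Last habitat: Ashgrove with 100 animals

Round 1: Ashgrove=16 Dunmere=22 Elkhorn=23 Fernhollow=24 Greywater=15 → close Fernhollow (overflow 15)
  24÷4 = 6 each, +1 to first 0
Round 2: Ashgrove=22 Dunmere=28 Elkhorn=29 Greywater=21 → close Dunmere (overflow 19)
  28÷3 = 9 each, +1 to first 1
Round 3: Ashgrove=32 Elkhorn=38 Greywater=30 → close Elkhorn (overflow 24)
  38÷2 = 19 each, +1 to first 0
Round 4: Ashgrove=51 Greywater=49 → close Greywater (overflow 39)
  49÷1 = 49 each, +1 to first 0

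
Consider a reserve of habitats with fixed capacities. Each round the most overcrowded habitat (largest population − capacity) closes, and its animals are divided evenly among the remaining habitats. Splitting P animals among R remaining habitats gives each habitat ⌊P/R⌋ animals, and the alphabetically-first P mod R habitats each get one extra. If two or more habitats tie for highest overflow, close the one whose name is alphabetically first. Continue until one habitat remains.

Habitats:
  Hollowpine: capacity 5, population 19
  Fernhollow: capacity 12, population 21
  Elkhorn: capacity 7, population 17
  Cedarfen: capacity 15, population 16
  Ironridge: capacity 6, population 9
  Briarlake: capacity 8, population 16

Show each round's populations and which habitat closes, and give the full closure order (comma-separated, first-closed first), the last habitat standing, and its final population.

Closure order: Hollowpine, Elkhorn, Briarlake, Fernhollow, Cedarfen
Last habitat: Ironridge with 98 animals

Round 1: Briarlake=16 Cedarfen=16 Elkhorn=17 Fernhollow=21 Hollowpine=19 Ironridge=9 → close Hollowpine (overflow 14)
  19÷5 = 3 each, +1 to first 4
Round 2: Briarlake=20 Cedarfen=20 Elkhorn=21 Fernhollow=25 Ironridge=12 → close Elkhorn (overflow 14)
  21÷4 = 5 each, +1 to first 1
Round 3: Briarlake=26 Cedarfen=25 Fernhollow=30 Ironridge=17 → close Briarlake (overflow 18)
  26÷3 = 8 each, +1 to first 2
Round 4: Cedarfen=34 Fernhollow=39 Ironridge=25 → close Fernhollow (overflow 27)
  39÷2 = 19 each, +1 to first 1
Round 5: Cedarfen=54 Ironridge=44 → close Cedarfen (overflow 39)
  54÷1 = 54 each, +1 to first 0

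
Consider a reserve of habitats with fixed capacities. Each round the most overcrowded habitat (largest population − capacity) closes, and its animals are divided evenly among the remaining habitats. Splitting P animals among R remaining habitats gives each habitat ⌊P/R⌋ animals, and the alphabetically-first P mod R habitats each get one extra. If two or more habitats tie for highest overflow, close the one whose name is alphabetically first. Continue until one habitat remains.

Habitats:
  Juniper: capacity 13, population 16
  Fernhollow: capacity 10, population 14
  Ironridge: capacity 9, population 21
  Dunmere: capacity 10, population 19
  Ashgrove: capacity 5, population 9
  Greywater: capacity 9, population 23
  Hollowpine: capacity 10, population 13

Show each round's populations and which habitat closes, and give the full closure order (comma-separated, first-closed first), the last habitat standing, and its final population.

Round 1: Ashgrove=9 Dunmere=19 Fernhollow=14 Greywater=23 Hollowpine=13 Ironridge=21 Juniper=16 → close Greywater (overflow 14)
  23÷6 = 3 each, +1 to first 5
Round 2: Ashgrove=13 Dunmere=23 Fernhollow=18 Hollowpine=17 Ironridge=25 Juniper=19 → close Ironridge (overflow 16)
  25÷5 = 5 each, +1 to first 0
Round 3: Ashgrove=18 Dunmere=28 Fernhollow=23 Hollowpine=22 Juniper=24 → close Dunmere (overflow 18)
  28÷4 = 7 each, +1 to first 0
Round 4: Ashgrove=25 Fernhollow=30 Hollowpine=29 Juniper=31 → close Ashgrove (overflow 20)
  25÷3 = 8 each, +1 to first 1
Round 5: Fernhollow=39 Hollowpine=37 Juniper=39 → close Fernhollow (overflow 29)
  39÷2 = 19 each, +1 to first 1
Round 6: Hollowpine=57 Juniper=58 → close Hollowpine (overflow 47)
  57÷1 = 57 each, +1 to first 0

Closure order: Greywater, Ironridge, Dunmere, Ashgrove, Fernhollow, Hollowpine
Last habitat: Juniper with 115 animals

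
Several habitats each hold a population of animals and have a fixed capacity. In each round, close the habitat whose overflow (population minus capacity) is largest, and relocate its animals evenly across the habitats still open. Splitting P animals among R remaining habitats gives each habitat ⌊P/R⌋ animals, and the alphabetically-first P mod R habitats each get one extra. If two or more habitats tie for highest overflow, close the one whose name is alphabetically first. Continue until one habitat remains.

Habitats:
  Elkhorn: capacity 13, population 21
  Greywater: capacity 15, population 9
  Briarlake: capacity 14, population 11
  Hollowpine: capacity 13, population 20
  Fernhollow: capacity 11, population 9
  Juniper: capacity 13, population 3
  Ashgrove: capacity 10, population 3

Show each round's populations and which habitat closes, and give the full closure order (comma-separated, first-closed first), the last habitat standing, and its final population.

Closure order: Elkhorn, Hollowpine, Fernhollow, Briarlake, Ashgrove, Greywater
Last habitat: Juniper with 76 animals

Round 1: Ashgrove=3 Briarlake=11 Elkhorn=21 Fernhollow=9 Greywater=9 Hollowpine=20 Juniper=3 → close Elkhorn (overflow 8)
  21÷6 = 3 each, +1 to first 3
Round 2: Ashgrove=7 Briarlake=15 Fernhollow=13 Greywater=12 Hollowpine=23 Juniper=6 → close Hollowpine (overflow 10)
  23÷5 = 4 each, +1 to first 3
Round 3: Ashgrove=12 Briarlake=20 Fernhollow=18 Greywater=16 Juniper=10 → close Fernhollow (overflow 7)
  18÷4 = 4 each, +1 to first 2
Round 4: Ashgrove=17 Briarlake=25 Greywater=20 Juniper=14 → close Briarlake (overflow 11)
  25÷3 = 8 each, +1 to first 1
Round 5: Ashgrove=26 Greywater=28 Juniper=22 → close Ashgrove (overflow 16)
  26÷2 = 13 each, +1 to first 0
Round 6: Greywater=41 Juniper=35 → close Greywater (overflow 26)
  41÷1 = 41 each, +1 to first 0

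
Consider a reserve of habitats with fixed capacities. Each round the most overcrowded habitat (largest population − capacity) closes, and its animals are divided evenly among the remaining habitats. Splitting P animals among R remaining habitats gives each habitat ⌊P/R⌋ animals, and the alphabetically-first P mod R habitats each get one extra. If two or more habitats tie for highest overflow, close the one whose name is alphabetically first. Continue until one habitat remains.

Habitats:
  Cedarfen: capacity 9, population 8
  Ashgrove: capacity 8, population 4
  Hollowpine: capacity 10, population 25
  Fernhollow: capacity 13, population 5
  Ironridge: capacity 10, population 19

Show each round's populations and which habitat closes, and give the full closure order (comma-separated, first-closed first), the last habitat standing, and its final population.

Round 1: Ashgrove=4 Cedarfen=8 Fernhollow=5 Hollowpine=25 Ironridge=19 → close Hollowpine (overflow 15)
  25÷4 = 6 each, +1 to first 1
Round 2: Ashgrove=11 Cedarfen=14 Fernhollow=11 Ironridge=25 → close Ironridge (overflow 15)
  25÷3 = 8 each, +1 to first 1
Round 3: Ashgrove=20 Cedarfen=22 Fernhollow=19 → close Cedarfen (overflow 13)
  22÷2 = 11 each, +1 to first 0
Round 4: Ashgrove=31 Fernhollow=30 → close Ashgrove (overflow 23)
  31÷1 = 31 each, +1 to first 0

Closure order: Hollowpine, Ironridge, Cedarfen, Ashgrove
Last habitat: Fernhollow with 61 animals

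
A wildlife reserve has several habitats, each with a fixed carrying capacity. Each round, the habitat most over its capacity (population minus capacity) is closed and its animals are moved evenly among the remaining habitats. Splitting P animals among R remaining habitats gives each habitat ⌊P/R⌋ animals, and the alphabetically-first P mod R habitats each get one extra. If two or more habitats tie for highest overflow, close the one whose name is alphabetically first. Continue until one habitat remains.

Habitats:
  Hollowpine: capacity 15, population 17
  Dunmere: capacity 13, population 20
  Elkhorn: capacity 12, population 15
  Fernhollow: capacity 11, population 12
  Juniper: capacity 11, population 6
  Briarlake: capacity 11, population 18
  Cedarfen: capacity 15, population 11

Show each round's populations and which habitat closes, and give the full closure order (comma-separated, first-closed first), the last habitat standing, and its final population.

Round 1: Briarlake=18 Cedarfen=11 Dunmere=20 Elkhorn=15 Fernhollow=12 Hollowpine=17 Juniper=6 → close Briarlake (overflow 7)
  18÷6 = 3 each, +1 to first 0
Round 2: Cedarfen=14 Dunmere=23 Elkhorn=18 Fernhollow=15 Hollowpine=20 Juniper=9 → close Dunmere (overflow 10)
  23÷5 = 4 each, +1 to first 3
Round 3: Cedarfen=19 Elkhorn=23 Fernhollow=20 Hollowpine=24 Juniper=13 → close Elkhorn (overflow 11)
  23÷4 = 5 each, +1 to first 3
Round 4: Cedarfen=25 Fernhollow=26 Hollowpine=30 Juniper=18 → close Fernhollow (overflow 15)
  26÷3 = 8 each, +1 to first 2
Round 5: Cedarfen=34 Hollowpine=39 Juniper=26 → close Hollowpine (overflow 24)
  39÷2 = 19 each, +1 to first 1
Round 6: Cedarfen=54 Juniper=45 → close Cedarfen (overflow 39)
  54÷1 = 54 each, +1 to first 0

Closure order: Briarlake, Dunmere, Elkhorn, Fernhollow, Hollowpine, Cedarfen
Last habitat: Juniper with 99 animals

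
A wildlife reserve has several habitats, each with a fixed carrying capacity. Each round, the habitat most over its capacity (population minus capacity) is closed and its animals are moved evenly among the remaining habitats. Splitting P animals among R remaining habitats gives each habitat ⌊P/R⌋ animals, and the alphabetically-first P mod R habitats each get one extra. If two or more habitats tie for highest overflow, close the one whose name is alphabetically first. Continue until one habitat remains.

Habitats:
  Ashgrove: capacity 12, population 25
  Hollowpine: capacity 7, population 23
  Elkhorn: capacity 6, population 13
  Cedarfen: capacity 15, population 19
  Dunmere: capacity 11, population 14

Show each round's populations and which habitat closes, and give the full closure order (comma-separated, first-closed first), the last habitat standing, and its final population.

Closure order: Hollowpine, Ashgrove, Elkhorn, Cedarfen
Last habitat: Dunmere with 94 animals

Round 1: Ashgrove=25 Cedarfen=19 Dunmere=14 Elkhorn=13 Hollowpine=23 → close Hollowpine (overflow 16)
  23÷4 = 5 each, +1 to first 3
Round 2: Ashgrove=31 Cedarfen=25 Dunmere=20 Elkhorn=18 → close Ashgrove (overflow 19)
  31÷3 = 10 each, +1 to first 1
Round 3: Cedarfen=36 Dunmere=30 Elkhorn=28 → close Elkhorn (overflow 22)
  28÷2 = 14 each, +1 to first 0
Round 4: Cedarfen=50 Dunmere=44 → close Cedarfen (overflow 35)
  50÷1 = 50 each, +1 to first 0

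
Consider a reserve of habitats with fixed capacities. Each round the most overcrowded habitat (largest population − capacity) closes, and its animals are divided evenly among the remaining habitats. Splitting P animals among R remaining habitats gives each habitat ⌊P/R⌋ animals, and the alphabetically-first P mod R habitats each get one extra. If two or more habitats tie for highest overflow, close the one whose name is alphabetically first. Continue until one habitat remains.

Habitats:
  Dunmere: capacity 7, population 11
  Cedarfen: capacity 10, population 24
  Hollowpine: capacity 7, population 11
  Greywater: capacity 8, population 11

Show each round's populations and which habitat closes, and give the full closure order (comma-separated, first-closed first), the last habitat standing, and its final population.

Round 1: Cedarfen=24 Dunmere=11 Greywater=11 Hollowpine=11 → close Cedarfen (overflow 14)
  24÷3 = 8 each, +1 to first 0
Round 2: Dunmere=19 Greywater=19 Hollowpine=19 → close Dunmere (overflow 12)
  19÷2 = 9 each, +1 to first 1
Round 3: Greywater=29 Hollowpine=28 → close Greywater (overflow 21)
  29÷1 = 29 each, +1 to first 0

Closure order: Cedarfen, Dunmere, Greywater
Last habitat: Hollowpine with 57 animals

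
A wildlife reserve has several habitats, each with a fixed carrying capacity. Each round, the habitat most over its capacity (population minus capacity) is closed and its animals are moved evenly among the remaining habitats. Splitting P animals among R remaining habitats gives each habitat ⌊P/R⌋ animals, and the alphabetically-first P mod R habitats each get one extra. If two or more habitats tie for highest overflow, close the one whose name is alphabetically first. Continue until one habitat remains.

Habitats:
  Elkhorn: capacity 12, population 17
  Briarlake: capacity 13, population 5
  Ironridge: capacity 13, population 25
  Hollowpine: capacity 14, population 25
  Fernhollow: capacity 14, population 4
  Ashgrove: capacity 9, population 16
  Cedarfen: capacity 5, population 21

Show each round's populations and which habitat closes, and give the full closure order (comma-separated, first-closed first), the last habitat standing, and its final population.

Round 1: Ashgrove=16 Briarlake=5 Cedarfen=21 Elkhorn=17 Fernhollow=4 Hollowpine=25 Ironridge=25 → close Cedarfen (overflow 16)
  21÷6 = 3 each, +1 to first 3
Round 2: Ashgrove=20 Briarlake=9 Elkhorn=21 Fernhollow=7 Hollowpine=28 Ironridge=28 → close Ironridge (overflow 15)
  28÷5 = 5 each, +1 to first 3
Round 3: Ashgrove=26 Briarlake=15 Elkhorn=27 Fernhollow=12 Hollowpine=33 → close Hollowpine (overflow 19)
  33÷4 = 8 each, +1 to first 1
Round 4: Ashgrove=35 Briarlake=23 Elkhorn=35 Fernhollow=20 → close Ashgrove (overflow 26)
  35÷3 = 11 each, +1 to first 2
Round 5: Briarlake=35 Elkhorn=47 Fernhollow=31 → close Elkhorn (overflow 35)
  47÷2 = 23 each, +1 to first 1
Round 6: Briarlake=59 Fernhollow=54 → close Briarlake (overflow 46)
  59÷1 = 59 each, +1 to first 0

Closure order: Cedarfen, Ironridge, Hollowpine, Ashgrove, Elkhorn, Briarlake
Last habitat: Fernhollow with 113 animals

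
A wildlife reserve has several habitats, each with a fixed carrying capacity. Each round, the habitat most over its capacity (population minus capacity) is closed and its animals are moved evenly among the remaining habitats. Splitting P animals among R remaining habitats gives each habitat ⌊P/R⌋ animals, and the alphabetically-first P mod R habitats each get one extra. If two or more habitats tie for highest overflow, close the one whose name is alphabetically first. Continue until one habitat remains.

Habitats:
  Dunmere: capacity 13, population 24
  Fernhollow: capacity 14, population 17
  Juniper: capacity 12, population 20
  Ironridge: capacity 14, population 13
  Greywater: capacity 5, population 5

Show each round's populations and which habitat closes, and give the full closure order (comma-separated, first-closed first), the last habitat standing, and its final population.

Closure order: Dunmere, Juniper, Fernhollow, Greywater
Last habitat: Ironridge with 79 animals

Round 1: Dunmere=24 Fernhollow=17 Greywater=5 Ironridge=13 Juniper=20 → close Dunmere (overflow 11)
  24÷4 = 6 each, +1 to first 0
Round 2: Fernhollow=23 Greywater=11 Ironridge=19 Juniper=26 → close Juniper (overflow 14)
  26÷3 = 8 each, +1 to first 2
Round 3: Fernhollow=32 Greywater=20 Ironridge=27 → close Fernhollow (overflow 18)
  32÷2 = 16 each, +1 to first 0
Round 4: Greywater=36 Ironridge=43 → close Greywater (overflow 31)
  36÷1 = 36 each, +1 to first 0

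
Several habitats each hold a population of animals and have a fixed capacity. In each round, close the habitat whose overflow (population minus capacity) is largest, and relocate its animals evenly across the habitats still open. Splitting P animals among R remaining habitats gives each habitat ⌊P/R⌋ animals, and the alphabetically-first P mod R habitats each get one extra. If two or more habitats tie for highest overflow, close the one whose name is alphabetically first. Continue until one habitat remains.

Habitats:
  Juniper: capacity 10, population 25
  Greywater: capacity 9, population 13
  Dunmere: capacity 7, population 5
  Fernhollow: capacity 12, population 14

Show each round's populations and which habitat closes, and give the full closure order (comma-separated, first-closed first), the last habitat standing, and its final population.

Round 1: Dunmere=5 Fernhollow=14 Greywater=13 Juniper=25 → close Juniper (overflow 15)
  25÷3 = 8 each, +1 to first 1
Round 2: Dunmere=14 Fernhollow=22 Greywater=21 → close Greywater (overflow 12)
  21÷2 = 10 each, +1 to first 1
Round 3: Dunmere=25 Fernhollow=32 → close Fernhollow (overflow 20)
  32÷1 = 32 each, +1 to first 0

Closure order: Juniper, Greywater, Fernhollow
Last habitat: Dunmere with 57 animals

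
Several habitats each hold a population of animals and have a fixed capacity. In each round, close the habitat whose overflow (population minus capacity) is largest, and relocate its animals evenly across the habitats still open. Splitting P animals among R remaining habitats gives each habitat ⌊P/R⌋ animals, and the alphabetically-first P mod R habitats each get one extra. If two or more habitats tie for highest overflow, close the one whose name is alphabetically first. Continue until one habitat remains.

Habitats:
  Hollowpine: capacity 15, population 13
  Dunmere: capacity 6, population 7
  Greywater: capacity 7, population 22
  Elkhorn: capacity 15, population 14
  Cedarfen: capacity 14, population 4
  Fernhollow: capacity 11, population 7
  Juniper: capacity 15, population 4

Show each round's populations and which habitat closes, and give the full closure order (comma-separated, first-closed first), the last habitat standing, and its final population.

Closure order: Greywater, Dunmere, Elkhorn, Hollowpine, Fernhollow, Cedarfen
Last habitat: Juniper with 71 animals

Round 1: Cedarfen=4 Dunmere=7 Elkhorn=14 Fernhollow=7 Greywater=22 Hollowpine=13 Juniper=4 → close Greywater (overflow 15)
  22÷6 = 3 each, +1 to first 4
Round 2: Cedarfen=8 Dunmere=11 Elkhorn=18 Fernhollow=11 Hollowpine=16 Juniper=7 → close Dunmere (overflow 5)
  11÷5 = 2 each, +1 to first 1
Round 3: Cedarfen=11 Elkhorn=20 Fernhollow=13 Hollowpine=18 Juniper=9 → close Elkhorn (overflow 5)
  20÷4 = 5 each, +1 to first 0
Round 4: Cedarfen=16 Fernhollow=18 Hollowpine=23 Juniper=14 → close Hollowpine (overflow 8)
  23÷3 = 7 each, +1 to first 2
Round 5: Cedarfen=24 Fernhollow=26 Juniper=21 → close Fernhollow (overflow 15)
  26÷2 = 13 each, +1 to first 0
Round 6: Cedarfen=37 Juniper=34 → close Cedarfen (overflow 23)
  37÷1 = 37 each, +1 to first 0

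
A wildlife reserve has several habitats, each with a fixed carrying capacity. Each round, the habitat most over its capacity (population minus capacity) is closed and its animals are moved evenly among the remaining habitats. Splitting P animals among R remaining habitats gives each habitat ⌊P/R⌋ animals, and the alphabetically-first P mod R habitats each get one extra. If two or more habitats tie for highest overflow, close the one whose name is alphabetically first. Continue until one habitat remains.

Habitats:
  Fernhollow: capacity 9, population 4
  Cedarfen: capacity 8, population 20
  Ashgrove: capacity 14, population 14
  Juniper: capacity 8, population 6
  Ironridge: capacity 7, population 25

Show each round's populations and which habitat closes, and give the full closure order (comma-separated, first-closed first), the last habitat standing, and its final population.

Closure order: Ironridge, Cedarfen, Ashgrove, Juniper
Last habitat: Fernhollow with 69 animals

Round 1: Ashgrove=14 Cedarfen=20 Fernhollow=4 Ironridge=25 Juniper=6 → close Ironridge (overflow 18)
  25÷4 = 6 each, +1 to first 1
Round 2: Ashgrove=21 Cedarfen=26 Fernhollow=10 Juniper=12 → close Cedarfen (overflow 18)
  26÷3 = 8 each, +1 to first 2
Round 3: Ashgrove=30 Fernhollow=19 Juniper=20 → close Ashgrove (overflow 16)
  30÷2 = 15 each, +1 to first 0
Round 4: Fernhollow=34 Juniper=35 → close Juniper (overflow 27)
  35÷1 = 35 each, +1 to first 0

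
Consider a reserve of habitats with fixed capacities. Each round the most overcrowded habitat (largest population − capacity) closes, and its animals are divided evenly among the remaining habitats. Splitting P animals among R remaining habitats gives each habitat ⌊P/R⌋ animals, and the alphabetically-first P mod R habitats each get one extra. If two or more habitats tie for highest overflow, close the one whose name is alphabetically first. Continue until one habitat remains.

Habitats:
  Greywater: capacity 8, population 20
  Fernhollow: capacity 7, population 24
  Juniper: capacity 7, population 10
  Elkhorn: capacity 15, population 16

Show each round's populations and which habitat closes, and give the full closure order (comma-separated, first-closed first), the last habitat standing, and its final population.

Round 1: Elkhorn=16 Fernhollow=24 Greywater=20 Juniper=10 → close Fernhollow (overflow 17)
  24÷3 = 8 each, +1 to first 0
Round 2: Elkhorn=24 Greywater=28 Juniper=18 → close Greywater (overflow 20)
  28÷2 = 14 each, +1 to first 0
Round 3: Elkhorn=38 Juniper=32 → close Juniper (overflow 25)
  32÷1 = 32 each, +1 to first 0

Closure order: Fernhollow, Greywater, Juniper
Last habitat: Elkhorn with 70 animals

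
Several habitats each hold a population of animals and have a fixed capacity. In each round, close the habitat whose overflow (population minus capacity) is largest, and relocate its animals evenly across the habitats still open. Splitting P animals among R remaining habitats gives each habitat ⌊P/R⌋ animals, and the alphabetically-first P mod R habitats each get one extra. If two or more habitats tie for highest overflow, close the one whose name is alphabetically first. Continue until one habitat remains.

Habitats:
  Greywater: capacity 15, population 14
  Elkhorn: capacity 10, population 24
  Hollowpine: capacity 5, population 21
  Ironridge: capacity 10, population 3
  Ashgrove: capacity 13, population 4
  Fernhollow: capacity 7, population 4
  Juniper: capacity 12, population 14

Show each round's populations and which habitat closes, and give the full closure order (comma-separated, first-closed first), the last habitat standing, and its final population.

Closure order: Hollowpine, Elkhorn, Juniper, Fernhollow, Greywater, Ashgrove
Last habitat: Ironridge with 84 animals

Round 1: Ashgrove=4 Elkhorn=24 Fernhollow=4 Greywater=14 Hollowpine=21 Ironridge=3 Juniper=14 → close Hollowpine (overflow 16)
  21÷6 = 3 each, +1 to first 3
Round 2: Ashgrove=8 Elkhorn=28 Fernhollow=8 Greywater=17 Ironridge=6 Juniper=17 → close Elkhorn (overflow 18)
  28÷5 = 5 each, +1 to first 3
Round 3: Ashgrove=14 Fernhollow=14 Greywater=23 Ironridge=11 Juniper=22 → close Juniper (overflow 10)
  22÷4 = 5 each, +1 to first 2
Round 4: Ashgrove=20 Fernhollow=20 Greywater=28 Ironridge=16 → close Fernhollow (overflow 13)
  20÷3 = 6 each, +1 to first 2
Round 5: Ashgrove=27 Greywater=35 Ironridge=22 → close Greywater (overflow 20)
  35÷2 = 17 each, +1 to first 1
Round 6: Ashgrove=45 Ironridge=39 → close Ashgrove (overflow 32)
  45÷1 = 45 each, +1 to first 0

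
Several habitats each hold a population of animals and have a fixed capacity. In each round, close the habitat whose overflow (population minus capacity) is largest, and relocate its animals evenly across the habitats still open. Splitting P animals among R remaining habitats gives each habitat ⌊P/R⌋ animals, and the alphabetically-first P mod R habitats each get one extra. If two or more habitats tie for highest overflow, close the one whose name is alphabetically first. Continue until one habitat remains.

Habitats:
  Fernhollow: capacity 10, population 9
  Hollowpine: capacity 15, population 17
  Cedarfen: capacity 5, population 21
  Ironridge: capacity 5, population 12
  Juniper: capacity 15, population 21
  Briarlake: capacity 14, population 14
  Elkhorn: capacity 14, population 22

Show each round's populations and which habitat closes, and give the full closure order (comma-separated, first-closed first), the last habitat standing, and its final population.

Round 1: Briarlake=14 Cedarfen=21 Elkhorn=22 Fernhollow=9 Hollowpine=17 Ironridge=12 Juniper=21 → close Cedarfen (overflow 16)
  21÷6 = 3 each, +1 to first 3
Round 2: Briarlake=18 Elkhorn=26 Fernhollow=13 Hollowpine=20 Ironridge=15 Juniper=24 → close Elkhorn (overflow 12)
  26÷5 = 5 each, +1 to first 1
Round 3: Briarlake=24 Fernhollow=18 Hollowpine=25 Ironridge=20 Juniper=29 → close Ironridge (overflow 15)
  20÷4 = 5 each, +1 to first 0
Round 4: Briarlake=29 Fernhollow=23 Hollowpine=30 Juniper=34 → close Juniper (overflow 19)
  34÷3 = 11 each, +1 to first 1
Round 5: Briarlake=41 Fernhollow=34 Hollowpine=41 → close Briarlake (overflow 27)
  41÷2 = 20 each, +1 to first 1
Round 6: Fernhollow=55 Hollowpine=61 → close Hollowpine (overflow 46)
  61÷1 = 61 each, +1 to first 0

Closure order: Cedarfen, Elkhorn, Ironridge, Juniper, Briarlake, Hollowpine
Last habitat: Fernhollow with 116 animals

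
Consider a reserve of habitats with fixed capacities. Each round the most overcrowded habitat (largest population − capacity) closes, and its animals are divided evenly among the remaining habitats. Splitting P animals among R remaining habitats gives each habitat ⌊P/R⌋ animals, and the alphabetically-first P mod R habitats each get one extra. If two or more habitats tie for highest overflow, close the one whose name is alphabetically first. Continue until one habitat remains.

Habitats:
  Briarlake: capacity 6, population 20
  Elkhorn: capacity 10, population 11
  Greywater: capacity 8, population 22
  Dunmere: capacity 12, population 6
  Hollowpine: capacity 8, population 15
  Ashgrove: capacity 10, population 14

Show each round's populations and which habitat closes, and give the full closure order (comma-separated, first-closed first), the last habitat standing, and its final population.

Round 1: Ashgrove=14 Briarlake=20 Dunmere=6 Elkhorn=11 Greywater=22 Hollowpine=15 → close Briarlake (overflow 14)
  20÷5 = 4 each, +1 to first 0
Round 2: Ashgrove=18 Dunmere=10 Elkhorn=15 Greywater=26 Hollowpine=19 → close Greywater (overflow 18)
  26÷4 = 6 each, +1 to first 2
Round 3: Ashgrove=25 Dunmere=17 Elkhorn=21 Hollowpine=25 → close Hollowpine (overflow 17)
  25÷3 = 8 each, +1 to first 1
Round 4: Ashgrove=34 Dunmere=25 Elkhorn=29 → close Ashgrove (overflow 24)
  34÷2 = 17 each, +1 to first 0
Round 5: Dunmere=42 Elkhorn=46 → close Elkhorn (overflow 36)
  46÷1 = 46 each, +1 to first 0

Closure order: Briarlake, Greywater, Hollowpine, Ashgrove, Elkhorn
Last habitat: Dunmere with 88 animals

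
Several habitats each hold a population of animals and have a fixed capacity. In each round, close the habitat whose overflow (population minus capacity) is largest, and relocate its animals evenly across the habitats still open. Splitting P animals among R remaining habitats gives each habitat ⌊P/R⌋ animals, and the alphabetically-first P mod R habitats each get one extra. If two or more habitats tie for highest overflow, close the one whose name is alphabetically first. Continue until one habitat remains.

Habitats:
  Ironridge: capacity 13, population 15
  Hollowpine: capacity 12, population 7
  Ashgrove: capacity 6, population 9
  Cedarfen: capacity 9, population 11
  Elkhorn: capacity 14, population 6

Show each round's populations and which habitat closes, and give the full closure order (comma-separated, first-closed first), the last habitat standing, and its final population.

Closure order: Ashgrove, Cedarfen, Ironridge, Hollowpine
Last habitat: Elkhorn with 48 animals

Round 1: Ashgrove=9 Cedarfen=11 Elkhorn=6 Hollowpine=7 Ironridge=15 → close Ashgrove (overflow 3)
  9÷4 = 2 each, +1 to first 1
Round 2: Cedarfen=14 Elkhorn=8 Hollowpine=9 Ironridge=17 → close Cedarfen (overflow 5)
  14÷3 = 4 each, +1 to first 2
Round 3: Elkhorn=13 Hollowpine=14 Ironridge=21 → close Ironridge (overflow 8)
  21÷2 = 10 each, +1 to first 1
Round 4: Elkhorn=24 Hollowpine=24 → close Hollowpine (overflow 12)
  24÷1 = 24 each, +1 to first 0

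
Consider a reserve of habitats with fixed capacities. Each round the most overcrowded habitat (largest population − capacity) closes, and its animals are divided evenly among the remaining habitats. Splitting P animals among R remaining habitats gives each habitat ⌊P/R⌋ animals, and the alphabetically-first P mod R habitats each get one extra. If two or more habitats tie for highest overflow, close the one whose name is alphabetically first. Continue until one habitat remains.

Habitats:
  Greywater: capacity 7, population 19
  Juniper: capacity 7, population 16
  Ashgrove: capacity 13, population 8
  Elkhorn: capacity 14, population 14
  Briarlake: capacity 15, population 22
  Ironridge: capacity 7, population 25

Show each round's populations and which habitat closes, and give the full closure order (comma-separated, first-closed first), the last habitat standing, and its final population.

Round 1: Ashgrove=8 Briarlake=22 Elkhorn=14 Greywater=19 Ironridge=25 Juniper=16 → close Ironridge (overflow 18)
  25÷5 = 5 each, +1 to first 0
Round 2: Ashgrove=13 Briarlake=27 Elkhorn=19 Greywater=24 Juniper=21 → close Greywater (overflow 17)
  24÷4 = 6 each, +1 to first 0
Round 3: Ashgrove=19 Briarlake=33 Elkhorn=25 Juniper=27 → close Juniper (overflow 20)
  27÷3 = 9 each, +1 to first 0
Round 4: Ashgrove=28 Briarlake=42 Elkhorn=34 → close Briarlake (overflow 27)
  42÷2 = 21 each, +1 to first 0
Round 5: Ashgrove=49 Elkhorn=55 → close Elkhorn (overflow 41)
  55÷1 = 55 each, +1 to first 0

Closure order: Ironridge, Greywater, Juniper, Briarlake, Elkhorn
Last habitat: Ashgrove with 104 animals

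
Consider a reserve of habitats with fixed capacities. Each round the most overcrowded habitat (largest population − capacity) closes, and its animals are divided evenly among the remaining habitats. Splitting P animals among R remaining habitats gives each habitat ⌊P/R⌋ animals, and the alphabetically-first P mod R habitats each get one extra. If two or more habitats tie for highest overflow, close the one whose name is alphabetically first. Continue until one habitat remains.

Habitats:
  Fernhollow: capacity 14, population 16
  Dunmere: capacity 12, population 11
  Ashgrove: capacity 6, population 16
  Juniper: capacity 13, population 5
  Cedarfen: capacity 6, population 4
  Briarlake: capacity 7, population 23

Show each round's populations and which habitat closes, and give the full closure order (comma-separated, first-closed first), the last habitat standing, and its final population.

Round 1: Ashgrove=16 Briarlake=23 Cedarfen=4 Dunmere=11 Fernhollow=16 Juniper=5 → close Briarlake (overflow 16)
  23÷5 = 4 each, +1 to first 3
Round 2: Ashgrove=21 Cedarfen=9 Dunmere=16 Fernhollow=20 Juniper=9 → close Ashgrove (overflow 15)
  21÷4 = 5 each, +1 to first 1
Round 3: Cedarfen=15 Dunmere=21 Fernhollow=25 Juniper=14 → close Fernhollow (overflow 11)
  25÷3 = 8 each, +1 to first 1
Round 4: Cedarfen=24 Dunmere=29 Juniper=22 → close Cedarfen (overflow 18)
  24÷2 = 12 each, +1 to first 0
Round 5: Dunmere=41 Juniper=34 → close Dunmere (overflow 29)
  41÷1 = 41 each, +1 to first 0

Closure order: Briarlake, Ashgrove, Fernhollow, Cedarfen, Dunmere
Last habitat: Juniper with 75 animals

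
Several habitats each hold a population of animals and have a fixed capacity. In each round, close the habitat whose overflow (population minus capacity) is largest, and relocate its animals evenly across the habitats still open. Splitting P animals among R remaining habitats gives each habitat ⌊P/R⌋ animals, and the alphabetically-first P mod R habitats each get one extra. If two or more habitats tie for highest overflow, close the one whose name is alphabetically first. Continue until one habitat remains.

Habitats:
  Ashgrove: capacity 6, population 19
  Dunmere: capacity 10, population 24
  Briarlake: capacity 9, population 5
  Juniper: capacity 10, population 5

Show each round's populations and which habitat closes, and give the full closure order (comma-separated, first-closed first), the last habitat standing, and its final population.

Round 1: Ashgrove=19 Briarlake=5 Dunmere=24 Juniper=5 → close Dunmere (overflow 14)
  24÷3 = 8 each, +1 to first 0
Round 2: Ashgrove=27 Briarlake=13 Juniper=13 → close Ashgrove (overflow 21)
  27÷2 = 13 each, +1 to first 1
Round 3: Briarlake=27 Juniper=26 → close Briarlake (overflow 18)
  27÷1 = 27 each, +1 to first 0

Closure order: Dunmere, Ashgrove, Briarlake
Last habitat: Juniper with 53 animals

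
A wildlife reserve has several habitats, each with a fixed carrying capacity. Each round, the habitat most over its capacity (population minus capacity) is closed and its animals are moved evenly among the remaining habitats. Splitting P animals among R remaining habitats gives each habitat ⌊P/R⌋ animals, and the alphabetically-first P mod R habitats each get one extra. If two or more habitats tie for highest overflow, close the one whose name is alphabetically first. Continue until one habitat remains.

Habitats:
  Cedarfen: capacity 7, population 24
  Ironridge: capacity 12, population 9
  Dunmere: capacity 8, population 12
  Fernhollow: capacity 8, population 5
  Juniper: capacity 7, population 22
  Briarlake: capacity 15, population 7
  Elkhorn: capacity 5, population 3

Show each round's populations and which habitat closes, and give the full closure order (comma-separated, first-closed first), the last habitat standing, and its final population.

Round 1: Briarlake=7 Cedarfen=24 Dunmere=12 Elkhorn=3 Fernhollow=5 Ironridge=9 Juniper=22 → close Cedarfen (overflow 17)
  24÷6 = 4 each, +1 to first 0
Round 2: Briarlake=11 Dunmere=16 Elkhorn=7 Fernhollow=9 Ironridge=13 Juniper=26 → close Juniper (overflow 19)
  26÷5 = 5 each, +1 to first 1
Round 3: Briarlake=17 Dunmere=21 Elkhorn=12 Fernhollow=14 Ironridge=18 → close Dunmere (overflow 13)
  21÷4 = 5 each, +1 to first 1
Round 4: Briarlake=23 Elkhorn=17 Fernhollow=19 Ironridge=23 → close Elkhorn (overflow 12)
  17÷3 = 5 each, +1 to first 2
Round 5: Briarlake=29 Fernhollow=25 Ironridge=28 → close Fernhollow (overflow 17)
  25÷2 = 12 each, +1 to first 1
Round 6: Briarlake=42 Ironridge=40 → close Ironridge (overflow 28)
  40÷1 = 40 each, +1 to first 0

Closure order: Cedarfen, Juniper, Dunmere, Elkhorn, Fernhollow, Ironridge
Last habitat: Briarlake with 82 animals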